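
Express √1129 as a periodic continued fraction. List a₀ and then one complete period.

[33; 1, 1, 1, 1, 66]

a₀ = ⌊√1129⌋ = 33.
With m₀=0, d₀=1 and mₖ₊₁ = dₖaₖ − mₖ, dₖ₊₁ = (n − mₖ₊₁²)/dₖ, aₖ₊₁ = ⌊(a₀+mₖ₊₁)/dₖ₊₁⌋:
  k=1: m=33, d=40, a=1
  k=2: m=7, d=27, a=1
  k=3: m=20, d=27, a=1
  k=4: m=7, d=40, a=1
  k=5: m=33, d=1, a=66
d=1 and a=2a₀=66 at k=5, so the next step gives (m, d) = (33, 40) again — its k=1 value — and the period has length 5.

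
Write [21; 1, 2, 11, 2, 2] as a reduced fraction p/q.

Fold from the inside: start with 2/1.
  2 + 1/2 = 5/2
  11 + 2/5 = 57/5
  2 + 5/57 = 119/57
  1 + 57/119 = 176/119
  21 + 119/176 = 3815/176

3815/176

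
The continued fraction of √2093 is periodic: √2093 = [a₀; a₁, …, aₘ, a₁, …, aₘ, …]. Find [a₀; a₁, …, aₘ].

[45; 1, 2, 1, 90]

a₀ = ⌊√2093⌋ = 45.
With m₀=0, d₀=1 and mₖ₊₁ = dₖaₖ − mₖ, dₖ₊₁ = (n − mₖ₊₁²)/dₖ, aₖ₊₁ = ⌊(a₀+mₖ₊₁)/dₖ₊₁⌋:
  k=1: m=45, d=68, a=1
  k=2: m=23, d=23, a=2
  k=3: m=23, d=68, a=1
  k=4: m=45, d=1, a=90
d=1 and a=2a₀=90 at k=4, so the next step gives (m, d) = (45, 68) again — its k=1 value — and the period has length 4.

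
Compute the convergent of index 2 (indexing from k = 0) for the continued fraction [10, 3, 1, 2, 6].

41/4

Using pₖ = aₖpₖ₋₁ + pₖ₋₂, qₖ = aₖqₖ₋₁ + qₖ₋₂ (with p₋₁=1, p₋₂=0, q₋₁=0, q₋₂=1):
  k=0: a=10, p=10, q=1
  k=1: a=3, p=31, q=3
  k=2: a=1, p=41, q=4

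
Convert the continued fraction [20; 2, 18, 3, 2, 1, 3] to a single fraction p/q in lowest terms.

28497/1391

Fold from the inside: start with 3/1.
  1 + 1/3 = 4/3
  2 + 3/4 = 11/4
  3 + 4/11 = 37/11
  18 + 11/37 = 677/37
  2 + 37/677 = 1391/677
  20 + 677/1391 = 28497/1391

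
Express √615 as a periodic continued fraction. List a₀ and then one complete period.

[24; 1, 3, 1, 48]

a₀ = ⌊√615⌋ = 24.
With m₀=0, d₀=1 and mₖ₊₁ = dₖaₖ − mₖ, dₖ₊₁ = (n − mₖ₊₁²)/dₖ, aₖ₊₁ = ⌊(a₀+mₖ₊₁)/dₖ₊₁⌋:
  k=1: m=24, d=39, a=1
  k=2: m=15, d=10, a=3
  k=3: m=15, d=39, a=1
  k=4: m=24, d=1, a=48
d=1 and a=2a₀=48 at k=4, so the next step gives (m, d) = (24, 39) again — its k=1 value — and the period has length 4.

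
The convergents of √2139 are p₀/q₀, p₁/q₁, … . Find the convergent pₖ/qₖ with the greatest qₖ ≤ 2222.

√2139 = [46; 4, 92, …] (period length 2).
Convergents:
  p_0/q_0 = 46/1
  p_1/q_1 = 185/4
  p_2/q_2 = 17066/369
  p_3/q_3 = 68449/1480
  p_4/q_4 = 6314374/136529
q_3 = 1480 ≤ 2222 < 136529 = q_4, so the answer is 68449/1480.

68449/1480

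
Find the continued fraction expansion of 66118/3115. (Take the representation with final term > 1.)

[21; 4, 2, 3, 8, 12]

66118 = 21·3115 + 703
3115 = 4·703 + 303
703 = 2·303 + 97
303 = 3·97 + 12
97 = 8·12 + 1
12 = 12·1 + 0  (stop)
So 66118/3115 = [21; 4, 2, 3, 8, 12].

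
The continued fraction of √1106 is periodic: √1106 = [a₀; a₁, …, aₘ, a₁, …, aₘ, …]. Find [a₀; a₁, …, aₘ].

[33; 3, 1, 8, 1, 3, 66]

a₀ = ⌊√1106⌋ = 33.
With m₀=0, d₀=1 and mₖ₊₁ = dₖaₖ − mₖ, dₖ₊₁ = (n − mₖ₊₁²)/dₖ, aₖ₊₁ = ⌊(a₀+mₖ₊₁)/dₖ₊₁⌋:
  k=1: m=33, d=17, a=3
  k=2: m=18, d=46, a=1
  k=3: m=28, d=7, a=8
  k=4: m=28, d=46, a=1
  k=5: m=18, d=17, a=3
  k=6: m=33, d=1, a=66
d=1 and a=2a₀=66 at k=6, so the next step gives (m, d) = (33, 17) again — its k=1 value — and the period has length 6.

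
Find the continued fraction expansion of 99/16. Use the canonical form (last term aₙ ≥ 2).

[6; 5, 3]

99 = 6*16 + 3
16 = 5*3 + 1
3 = 3*1 + 0  (stop)
So 99/16 = [6; 5, 3].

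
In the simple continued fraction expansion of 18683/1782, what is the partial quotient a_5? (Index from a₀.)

18683 = 10·1782 + 863   →  a_0 = 10
1782 = 2·863 + 56   →  a_1 = 2
863 = 15·56 + 23   →  a_2 = 15
56 = 2·23 + 10   →  a_3 = 2
23 = 2·10 + 3   →  a_4 = 2
10 = 3·3 + 1   →  a_5 = 3

3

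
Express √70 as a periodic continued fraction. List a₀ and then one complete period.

a₀ = ⌊√70⌋ = 8.
With m₀=0, d₀=1 and mₖ₊₁ = dₖaₖ − mₖ, dₖ₊₁ = (n − mₖ₊₁²)/dₖ, aₖ₊₁ = ⌊(a₀+mₖ₊₁)/dₖ₊₁⌋:
  k=1: m=8, d=6, a=2
  k=2: m=4, d=9, a=1
  k=3: m=5, d=5, a=2
  k=4: m=5, d=9, a=1
  k=5: m=4, d=6, a=2
  k=6: m=8, d=1, a=16
d=1 and a=2a₀=16 at k=6, so the next step gives (m, d) = (8, 6) again — its k=1 value — and the period has length 6.

[8; 2, 1, 2, 1, 2, 16]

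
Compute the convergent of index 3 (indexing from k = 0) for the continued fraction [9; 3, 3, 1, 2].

Using pₖ = aₖpₖ₋₁ + pₖ₋₂, qₖ = aₖqₖ₋₁ + qₖ₋₂ (with p₋₁=1, p₋₂=0, q₋₁=0, q₋₂=1):
  k=0: a=9, p=9, q=1
  k=1: a=3, p=28, q=3
  k=2: a=3, p=93, q=10
  k=3: a=1, p=121, q=13

121/13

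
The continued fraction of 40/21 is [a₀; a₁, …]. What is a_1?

1

40 = 1·21 + 19   →  a_0 = 1
21 = 1·19 + 2   →  a_1 = 1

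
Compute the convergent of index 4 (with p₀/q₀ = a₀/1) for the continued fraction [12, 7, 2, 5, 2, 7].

Using pₖ = aₖpₖ₋₁ + pₖ₋₂, qₖ = aₖqₖ₋₁ + qₖ₋₂ (with p₋₁=1, p₋₂=0, q₋₁=0, q₋₂=1):
  k=0: a=12, p=12, q=1
  k=1: a=7, p=85, q=7
  k=2: a=2, p=182, q=15
  k=3: a=5, p=995, q=82
  k=4: a=2, p=2172, q=179

2172/179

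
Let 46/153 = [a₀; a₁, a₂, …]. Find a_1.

3

46 = 0·153 + 46   →  a_0 = 0
153 = 3·46 + 15   →  a_1 = 3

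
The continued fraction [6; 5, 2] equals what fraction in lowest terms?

68/11

Fold from the inside: start with 2/1.
  5 + 1/2 = 11/2
  6 + 2/11 = 68/11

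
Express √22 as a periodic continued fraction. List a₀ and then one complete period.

a₀ = ⌊√22⌋ = 4.
With m₀=0, d₀=1 and mₖ₊₁ = dₖaₖ − mₖ, dₖ₊₁ = (n − mₖ₊₁²)/dₖ, aₖ₊₁ = ⌊(a₀+mₖ₊₁)/dₖ₊₁⌋:
  k=1: m=4, d=6, a=1
  k=2: m=2, d=3, a=2
  k=3: m=4, d=2, a=4
  k=4: m=4, d=3, a=2
  k=5: m=2, d=6, a=1
  k=6: m=4, d=1, a=8
d=1 and a=2a₀=8 at k=6, so the next step gives (m, d) = (4, 6) again — its k=1 value — and the period has length 6.

[4; 1, 2, 4, 2, 1, 8]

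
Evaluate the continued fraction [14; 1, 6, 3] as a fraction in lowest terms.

Using pₖ = aₖpₖ₋₁ + pₖ₋₂ and qₖ = aₖqₖ₋₁ + qₖ₋₂:
  k=0: a=14, p=14, q=1
  k=1: a=1, p=15, q=1
  k=2: a=6, p=104, q=7
  k=3: a=3, p=327, q=22

327/22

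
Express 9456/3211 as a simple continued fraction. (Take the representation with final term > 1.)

[2; 1, 17, 7, 12, 2]

9456 = 2*3211 + 3034
3211 = 1*3034 + 177
3034 = 17*177 + 25
177 = 7*25 + 2
25 = 12*2 + 1
2 = 2*1 + 0  (stop)
So 9456/3211 = [2; 1, 17, 7, 12, 2].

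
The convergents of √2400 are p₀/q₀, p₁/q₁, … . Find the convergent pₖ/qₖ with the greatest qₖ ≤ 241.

√2400 = [48; 1, 96, …] (period length 2).
Convergents:
  p_0/q_0 = 48/1
  p_1/q_1 = 49/1
  p_2/q_2 = 4752/97
  p_3/q_3 = 4801/98
  p_4/q_4 = 465648/9505
q_3 = 98 ≤ 241 < 9505 = q_4, so the answer is 4801/98.

4801/98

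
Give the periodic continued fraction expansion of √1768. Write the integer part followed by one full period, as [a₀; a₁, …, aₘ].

a₀ = ⌊√1768⌋ = 42.
With m₀=0, d₀=1 and mₖ₊₁ = dₖaₖ − mₖ, dₖ₊₁ = (n − mₖ₊₁²)/dₖ, aₖ₊₁ = ⌊(a₀+mₖ₊₁)/dₖ₊₁⌋:
  k=1: m=42, d=4, a=21
  k=2: m=42, d=1, a=84
d=1 and a=2a₀=84 at k=2, so the next step gives (m, d) = (42, 4) again — its k=1 value — and the period has length 2.

[42; 21, 84]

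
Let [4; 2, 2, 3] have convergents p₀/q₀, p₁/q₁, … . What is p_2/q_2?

22/5

Using pₖ = aₖpₖ₋₁ + pₖ₋₂, qₖ = aₖqₖ₋₁ + qₖ₋₂ (with p₋₁=1, p₋₂=0, q₋₁=0, q₋₂=1):
  k=0: a=4, p=4, q=1
  k=1: a=2, p=9, q=2
  k=2: a=2, p=22, q=5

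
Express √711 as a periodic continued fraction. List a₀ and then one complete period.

[26; 1, 1, 1, 52]

a₀ = ⌊√711⌋ = 26.
With m₀=0, d₀=1 and mₖ₊₁ = dₖaₖ − mₖ, dₖ₊₁ = (n − mₖ₊₁²)/dₖ, aₖ₊₁ = ⌊(a₀+mₖ₊₁)/dₖ₊₁⌋:
  k=1: m=26, d=35, a=1
  k=2: m=9, d=18, a=1
  k=3: m=9, d=35, a=1
  k=4: m=26, d=1, a=52
d=1 and a=2a₀=52 at k=4, so the next step gives (m, d) = (26, 35) again — its k=1 value — and the period has length 4.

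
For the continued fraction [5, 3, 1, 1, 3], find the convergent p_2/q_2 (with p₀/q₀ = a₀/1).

21/4

Using pₖ = aₖpₖ₋₁ + pₖ₋₂, qₖ = aₖqₖ₋₁ + qₖ₋₂ (with p₋₁=1, p₋₂=0, q₋₁=0, q₋₂=1):
  k=0: a=5, p=5, q=1
  k=1: a=3, p=16, q=3
  k=2: a=1, p=21, q=4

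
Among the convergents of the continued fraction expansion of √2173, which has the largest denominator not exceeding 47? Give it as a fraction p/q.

√2173 = [46; 1, 1, 1, 1, 1, 1, 92, …] (period length 7).
Convergents:
  p_0/q_0 = 46/1
  p_1/q_1 = 47/1
  p_2/q_2 = 93/2
  p_3/q_3 = 140/3
  p_4/q_4 = 233/5
  p_5/q_5 = 373/8
  p_6/q_6 = 606/13
  p_7/q_7 = 56125/1204
q_6 = 13 ≤ 47 < 1204 = q_7, so the answer is 606/13.

606/13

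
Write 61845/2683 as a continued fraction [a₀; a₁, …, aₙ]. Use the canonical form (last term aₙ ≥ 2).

[23; 19, 1, 2, 1, 2, 12]

61845 = 23·2683 + 136
2683 = 19·136 + 99
136 = 1·99 + 37
99 = 2·37 + 25
37 = 1·25 + 12
25 = 2·12 + 1
12 = 12·1 + 0  (stop)
So 61845/2683 = [23; 19, 1, 2, 1, 2, 12].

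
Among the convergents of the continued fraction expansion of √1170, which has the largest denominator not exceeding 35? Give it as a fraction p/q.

√1170 = [34; 4, 1, 6, 1, 4, 68, …] (period length 6).
Convergents:
  p_0/q_0 = 34/1
  p_1/q_1 = 137/4
  p_2/q_2 = 171/5
  p_3/q_3 = 1163/34
  p_4/q_4 = 1334/39
q_3 = 34 ≤ 35 < 39 = q_4, so the answer is 1163/34.

1163/34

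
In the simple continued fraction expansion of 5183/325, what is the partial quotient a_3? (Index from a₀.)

8

5183 = 15·325 + 308   →  a_0 = 15
325 = 1·308 + 17   →  a_1 = 1
308 = 18·17 + 2   →  a_2 = 18
17 = 8·2 + 1   →  a_3 = 8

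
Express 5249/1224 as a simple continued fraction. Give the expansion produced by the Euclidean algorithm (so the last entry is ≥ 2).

[4; 3, 2, 7, 5, 1, 3]

5249 = 4·1224 + 353
1224 = 3·353 + 165
353 = 2·165 + 23
165 = 7·23 + 4
23 = 5·4 + 3
4 = 1·3 + 1
3 = 3·1 + 0  (stop)
So 5249/1224 = [4; 3, 2, 7, 5, 1, 3].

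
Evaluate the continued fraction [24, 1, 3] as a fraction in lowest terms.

99/4

Fold from the inside: start with 3/1.
  1 + 1/3 = 4/3
  24 + 3/4 = 99/4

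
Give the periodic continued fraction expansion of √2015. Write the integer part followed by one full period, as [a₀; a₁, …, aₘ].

[44; 1, 7, 1, 88]

a₀ = ⌊√2015⌋ = 44.
With m₀=0, d₀=1 and mₖ₊₁ = dₖaₖ − mₖ, dₖ₊₁ = (n − mₖ₊₁²)/dₖ, aₖ₊₁ = ⌊(a₀+mₖ₊₁)/dₖ₊₁⌋:
  k=1: m=44, d=79, a=1
  k=2: m=35, d=10, a=7
  k=3: m=35, d=79, a=1
  k=4: m=44, d=1, a=88
d=1 and a=2a₀=88 at k=4, so the next step gives (m, d) = (44, 79) again — its k=1 value — and the period has length 4.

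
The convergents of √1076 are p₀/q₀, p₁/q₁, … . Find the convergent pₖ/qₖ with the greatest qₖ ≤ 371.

10792/329

√1076 = [32; 1, 4, 16, 4, 1, 64, …] (period length 6).
Convergents:
  p_0/q_0 = 32/1
  p_1/q_1 = 33/1
  p_2/q_2 = 164/5
  p_3/q_3 = 2657/81
  p_4/q_4 = 10792/329
  p_5/q_5 = 13449/410
q_4 = 329 ≤ 371 < 410 = q_5, so the answer is 10792/329.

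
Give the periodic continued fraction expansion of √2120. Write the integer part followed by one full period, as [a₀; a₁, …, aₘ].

[46; 23, 92]

a₀ = ⌊√2120⌋ = 46.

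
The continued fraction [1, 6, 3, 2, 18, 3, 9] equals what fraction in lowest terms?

Using pₖ = aₖpₖ₋₁ + pₖ₋₂ and qₖ = aₖqₖ₋₁ + qₖ₋₂:
  k=0: a=1, p=1, q=1
  k=1: a=6, p=7, q=6
  k=2: a=3, p=22, q=19
  k=3: a=2, p=51, q=44
  k=4: a=18, p=940, q=811
  k=5: a=3, p=2871, q=2477
  k=6: a=9, p=26779, q=23104

26779/23104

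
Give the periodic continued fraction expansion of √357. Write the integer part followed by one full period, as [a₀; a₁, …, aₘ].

[18; 1, 8, 2, 8, 1, 36]

a₀ = ⌊√357⌋ = 18.
With m₀=0, d₀=1 and mₖ₊₁ = dₖaₖ − mₖ, dₖ₊₁ = (n − mₖ₊₁²)/dₖ, aₖ₊₁ = ⌊(a₀+mₖ₊₁)/dₖ₊₁⌋:
  k=1: m=18, d=33, a=1
  k=2: m=15, d=4, a=8
  k=3: m=17, d=17, a=2
  k=4: m=17, d=4, a=8
  k=5: m=15, d=33, a=1
  k=6: m=18, d=1, a=36
d=1 and a=2a₀=36 at k=6, so the next step gives (m, d) = (18, 33) again — its k=1 value — and the period has length 6.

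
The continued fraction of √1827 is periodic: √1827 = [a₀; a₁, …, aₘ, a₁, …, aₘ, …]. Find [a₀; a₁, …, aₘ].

[42; 1, 2, 1, 8, 1, 2, 1, 84]

a₀ = ⌊√1827⌋ = 42.
With m₀=0, d₀=1 and mₖ₊₁ = dₖaₖ − mₖ, dₖ₊₁ = (n − mₖ₊₁²)/dₖ, aₖ₊₁ = ⌊(a₀+mₖ₊₁)/dₖ₊₁⌋:
  k=1: m=42, d=63, a=1
  k=2: m=21, d=22, a=2
  k=3: m=23, d=59, a=1
  k=4: m=36, d=9, a=8
  k=5: m=36, d=59, a=1
  k=6: m=23, d=22, a=2
  k=7: m=21, d=63, a=1
  k=8: m=42, d=1, a=84
d=1 and a=2a₀=84 at k=8, so the next step gives (m, d) = (42, 63) again — its k=1 value — and the period has length 8.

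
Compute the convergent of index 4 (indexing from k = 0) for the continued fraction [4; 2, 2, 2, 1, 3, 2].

75/17

Using pₖ = aₖpₖ₋₁ + pₖ₋₂, qₖ = aₖqₖ₋₁ + qₖ₋₂ (with p₋₁=1, p₋₂=0, q₋₁=0, q₋₂=1):
  k=0: a=4, p=4, q=1
  k=1: a=2, p=9, q=2
  k=2: a=2, p=22, q=5
  k=3: a=2, p=53, q=12
  k=4: a=1, p=75, q=17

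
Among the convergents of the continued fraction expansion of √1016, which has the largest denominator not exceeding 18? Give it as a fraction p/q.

255/8

√1016 = [31; 1, 6, 1, 62, …] (period length 4).
Convergents:
  p_0/q_0 = 31/1
  p_1/q_1 = 32/1
  p_2/q_2 = 223/7
  p_3/q_3 = 255/8
  p_4/q_4 = 16033/503
q_3 = 8 ≤ 18 < 503 = q_4, so the answer is 255/8.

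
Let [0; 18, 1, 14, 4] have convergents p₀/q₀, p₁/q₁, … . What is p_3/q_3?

15/284

Using pₖ = aₖpₖ₋₁ + pₖ₋₂, qₖ = aₖqₖ₋₁ + qₖ₋₂ (with p₋₁=1, p₋₂=0, q₋₁=0, q₋₂=1):
  k=0: a=0, p=0, q=1
  k=1: a=18, p=1, q=18
  k=2: a=1, p=1, q=19
  k=3: a=14, p=15, q=284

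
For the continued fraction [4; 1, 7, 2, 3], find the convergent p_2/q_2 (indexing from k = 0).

39/8

Using pₖ = aₖpₖ₋₁ + pₖ₋₂, qₖ = aₖqₖ₋₁ + qₖ₋₂ (with p₋₁=1, p₋₂=0, q₋₁=0, q₋₂=1):
  k=0: a=4, p=4, q=1
  k=1: a=1, p=5, q=1
  k=2: a=7, p=39, q=8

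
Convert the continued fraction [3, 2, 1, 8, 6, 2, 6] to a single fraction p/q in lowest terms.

7438/2223

Using pₖ = aₖpₖ₋₁ + pₖ₋₂ and qₖ = aₖqₖ₋₁ + qₖ₋₂:
  k=0: a=3, p=3, q=1
  k=1: a=2, p=7, q=2
  k=2: a=1, p=10, q=3
  k=3: a=8, p=87, q=26
  k=4: a=6, p=532, q=159
  k=5: a=2, p=1151, q=344
  k=6: a=6, p=7438, q=2223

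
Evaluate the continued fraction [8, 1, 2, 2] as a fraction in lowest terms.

Using pₖ = aₖpₖ₋₁ + pₖ₋₂ and qₖ = aₖqₖ₋₁ + qₖ₋₂:
  k=0: a=8, p=8, q=1
  k=1: a=1, p=9, q=1
  k=2: a=2, p=26, q=3
  k=3: a=2, p=61, q=7

61/7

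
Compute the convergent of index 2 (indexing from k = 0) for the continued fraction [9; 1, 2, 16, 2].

Using pₖ = aₖpₖ₋₁ + pₖ₋₂, qₖ = aₖqₖ₋₁ + qₖ₋₂ (with p₋₁=1, p₋₂=0, q₋₁=0, q₋₂=1):
  k=0: a=9, p=9, q=1
  k=1: a=1, p=10, q=1
  k=2: a=2, p=29, q=3

29/3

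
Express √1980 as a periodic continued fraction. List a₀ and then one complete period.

a₀ = ⌊√1980⌋ = 44.
With m₀=0, d₀=1 and mₖ₊₁ = dₖaₖ − mₖ, dₖ₊₁ = (n − mₖ₊₁²)/dₖ, aₖ₊₁ = ⌊(a₀+mₖ₊₁)/dₖ₊₁⌋:
  k=1: m=44, d=44, a=2
  k=2: m=44, d=1, a=88
d=1 and a=2a₀=88 at k=2, so the next step gives (m, d) = (44, 44) again — its k=1 value — and the period has length 2.

[44; 2, 88]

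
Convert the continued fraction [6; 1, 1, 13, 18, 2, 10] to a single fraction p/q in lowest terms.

Fold from the inside: start with 10/1.
  2 + 1/10 = 21/10
  18 + 10/21 = 388/21
  13 + 21/388 = 5065/388
  1 + 388/5065 = 5453/5065
  1 + 5065/5453 = 10518/5453
  6 + 5453/10518 = 68561/10518

68561/10518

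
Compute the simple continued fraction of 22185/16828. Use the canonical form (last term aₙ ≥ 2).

22185 = 1*16828 + 5357
16828 = 3*5357 + 757
5357 = 7*757 + 58
757 = 13*58 + 3
58 = 19*3 + 1
3 = 3*1 + 0  (stop)
So 22185/16828 = [1; 3, 7, 13, 19, 3].

[1; 3, 7, 13, 19, 3]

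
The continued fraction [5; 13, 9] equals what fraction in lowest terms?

Using pₖ = aₖpₖ₋₁ + pₖ₋₂ and qₖ = aₖqₖ₋₁ + qₖ₋₂:
  k=0: a=5, p=5, q=1
  k=1: a=13, p=66, q=13
  k=2: a=9, p=599, q=118

599/118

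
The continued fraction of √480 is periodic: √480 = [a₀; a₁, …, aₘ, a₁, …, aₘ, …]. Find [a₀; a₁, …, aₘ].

a₀ = ⌊√480⌋ = 21.
With m₀=0, d₀=1 and mₖ₊₁ = dₖaₖ − mₖ, dₖ₊₁ = (n − mₖ₊₁²)/dₖ, aₖ₊₁ = ⌊(a₀+mₖ₊₁)/dₖ₊₁⌋:
  k=1: m=21, d=39, a=1
  k=2: m=18, d=4, a=9
  k=3: m=18, d=39, a=1
  k=4: m=21, d=1, a=42
d=1 and a=2a₀=42 at k=4, so the next step gives (m, d) = (21, 39) again — its k=1 value — and the period has length 4.

[21; 1, 9, 1, 42]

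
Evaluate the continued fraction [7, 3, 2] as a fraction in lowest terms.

51/7

Using pₖ = aₖpₖ₋₁ + pₖ₋₂ and qₖ = aₖqₖ₋₁ + qₖ₋₂:
  k=0: a=7, p=7, q=1
  k=1: a=3, p=22, q=3
  k=2: a=2, p=51, q=7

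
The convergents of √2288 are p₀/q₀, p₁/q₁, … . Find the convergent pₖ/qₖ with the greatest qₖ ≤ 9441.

164737/3444

√2288 = [47; 1, 4, 1, 94, …] (period length 4).
Convergents:
  p_0/q_0 = 47/1
  p_1/q_1 = 48/1
  p_2/q_2 = 239/5
  p_3/q_3 = 287/6
  p_4/q_4 = 27217/569
  p_5/q_5 = 27504/575
  p_6/q_6 = 137233/2869
  p_7/q_7 = 164737/3444
  p_8/q_8 = 15622511/326605
q_7 = 3444 ≤ 9441 < 326605 = q_8, so the answer is 164737/3444.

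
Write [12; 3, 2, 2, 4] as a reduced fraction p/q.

Using pₖ = aₖpₖ₋₁ + pₖ₋₂ and qₖ = aₖqₖ₋₁ + qₖ₋₂:
  k=0: a=12, p=12, q=1
  k=1: a=3, p=37, q=3
  k=2: a=2, p=86, q=7
  k=3: a=2, p=209, q=17
  k=4: a=4, p=922, q=75

922/75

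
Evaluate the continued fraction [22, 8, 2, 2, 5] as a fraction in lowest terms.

Fold from the inside: start with 5/1.
  2 + 1/5 = 11/5
  2 + 5/11 = 27/11
  8 + 11/27 = 227/27
  22 + 27/227 = 5021/227

5021/227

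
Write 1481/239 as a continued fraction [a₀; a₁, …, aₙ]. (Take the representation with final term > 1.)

[6; 5, 11, 1, 3]

1481 = 6·239 + 47
239 = 5·47 + 4
47 = 11·4 + 3
4 = 1·3 + 1
3 = 3·1 + 0  (stop)
So 1481/239 = [6; 5, 11, 1, 3].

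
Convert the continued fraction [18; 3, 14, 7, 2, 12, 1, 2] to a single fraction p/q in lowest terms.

Using pₖ = aₖpₖ₋₁ + pₖ₋₂ and qₖ = aₖqₖ₋₁ + qₖ₋₂:
  k=0: a=18, p=18, q=1
  k=1: a=3, p=55, q=3
  k=2: a=14, p=788, q=43
  k=3: a=7, p=5571, q=304
  k=4: a=2, p=11930, q=651
  k=5: a=12, p=148731, q=8116
  k=6: a=1, p=160661, q=8767
  k=7: a=2, p=470053, q=25650

470053/25650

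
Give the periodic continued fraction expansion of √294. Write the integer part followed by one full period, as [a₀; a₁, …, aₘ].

a₀ = ⌊√294⌋ = 17.
With m₀=0, d₀=1 and mₖ₊₁ = dₖaₖ − mₖ, dₖ₊₁ = (n − mₖ₊₁²)/dₖ, aₖ₊₁ = ⌊(a₀+mₖ₊₁)/dₖ₊₁⌋:
  k=1: m=17, d=5, a=6
  k=2: m=13, d=25, a=1
  k=3: m=12, d=6, a=4
  k=4: m=12, d=25, a=1
  k=5: m=13, d=5, a=6
  k=6: m=17, d=1, a=34
d=1 and a=2a₀=34 at k=6, so the next step gives (m, d) = (17, 5) again — its k=1 value — and the period has length 6.

[17; 6, 1, 4, 1, 6, 34]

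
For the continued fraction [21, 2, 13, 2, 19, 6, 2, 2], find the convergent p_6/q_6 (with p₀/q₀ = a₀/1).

307087/14295

Using pₖ = aₖpₖ₋₁ + pₖ₋₂, qₖ = aₖqₖ₋₁ + qₖ₋₂ (with p₋₁=1, p₋₂=0, q₋₁=0, q₋₂=1):
  k=0: a=21, p=21, q=1
  k=1: a=2, p=43, q=2
  k=2: a=13, p=580, q=27
  k=3: a=2, p=1203, q=56
  k=4: a=19, p=23437, q=1091
  k=5: a=6, p=141825, q=6602
  k=6: a=2, p=307087, q=14295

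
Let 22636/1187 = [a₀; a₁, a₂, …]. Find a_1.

22636 = 19·1187 + 83   →  a_0 = 19
1187 = 14·83 + 25   →  a_1 = 14

14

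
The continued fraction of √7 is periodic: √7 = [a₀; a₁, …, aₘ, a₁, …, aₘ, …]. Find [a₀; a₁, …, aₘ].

[2; 1, 1, 1, 4]

a₀ = ⌊√7⌋ = 2.
With m₀=0, d₀=1 and mₖ₊₁ = dₖaₖ − mₖ, dₖ₊₁ = (n − mₖ₊₁²)/dₖ, aₖ₊₁ = ⌊(a₀+mₖ₊₁)/dₖ₊₁⌋:
  k=1: m=2, d=3, a=1
  k=2: m=1, d=2, a=1
  k=3: m=1, d=3, a=1
  k=4: m=2, d=1, a=4
d=1 and a=2a₀=4 at k=4, so the next step gives (m, d) = (2, 3) again — its k=1 value — and the period has length 4.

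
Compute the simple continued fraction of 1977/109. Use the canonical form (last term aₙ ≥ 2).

1977 = 18*109 + 15
109 = 7*15 + 4
15 = 3*4 + 3
4 = 1*3 + 1
3 = 3*1 + 0  (stop)
So 1977/109 = [18; 7, 3, 1, 3].

[18; 7, 3, 1, 3]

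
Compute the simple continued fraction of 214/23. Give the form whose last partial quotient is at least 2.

214 = 9*23 + 7
23 = 3*7 + 2
7 = 3*2 + 1
2 = 2*1 + 0  (stop)
So 214/23 = [9; 3, 3, 2].

[9; 3, 3, 2]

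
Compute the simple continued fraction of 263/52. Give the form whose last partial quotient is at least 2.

263 = 5*52 + 3
52 = 17*3 + 1
3 = 3*1 + 0  (stop)
So 263/52 = [5; 17, 3].

[5; 17, 3]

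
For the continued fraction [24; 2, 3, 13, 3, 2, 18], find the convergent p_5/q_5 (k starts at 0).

16246/665

Using pₖ = aₖpₖ₋₁ + pₖ₋₂, qₖ = aₖqₖ₋₁ + qₖ₋₂ (with p₋₁=1, p₋₂=0, q₋₁=0, q₋₂=1):
  k=0: a=24, p=24, q=1
  k=1: a=2, p=49, q=2
  k=2: a=3, p=171, q=7
  k=3: a=13, p=2272, q=93
  k=4: a=3, p=6987, q=286
  k=5: a=2, p=16246, q=665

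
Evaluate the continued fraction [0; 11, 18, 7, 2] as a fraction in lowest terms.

Fold from the inside: start with 2/1.
  7 + 1/2 = 15/2
  18 + 2/15 = 272/15
  11 + 15/272 = 3007/272
  0 + 272/3007 = 272/3007

272/3007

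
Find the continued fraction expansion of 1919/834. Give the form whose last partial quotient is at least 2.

1919 = 2*834 + 251
834 = 3*251 + 81
251 = 3*81 + 8
81 = 10*8 + 1
8 = 8*1 + 0  (stop)
So 1919/834 = [2; 3, 3, 10, 8].

[2; 3, 3, 10, 8]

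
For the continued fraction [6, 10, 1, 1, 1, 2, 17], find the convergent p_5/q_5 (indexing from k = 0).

518/85

Using pₖ = aₖpₖ₋₁ + pₖ₋₂, qₖ = aₖqₖ₋₁ + qₖ₋₂ (with p₋₁=1, p₋₂=0, q₋₁=0, q₋₂=1):
  k=0: a=6, p=6, q=1
  k=1: a=10, p=61, q=10
  k=2: a=1, p=67, q=11
  k=3: a=1, p=128, q=21
  k=4: a=1, p=195, q=32
  k=5: a=2, p=518, q=85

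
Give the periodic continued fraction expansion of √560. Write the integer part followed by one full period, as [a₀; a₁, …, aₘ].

a₀ = ⌊√560⌋ = 23.

[23; 1, 1, 1, 46]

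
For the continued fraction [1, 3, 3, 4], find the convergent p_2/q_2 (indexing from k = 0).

Using pₖ = aₖpₖ₋₁ + pₖ₋₂, qₖ = aₖqₖ₋₁ + qₖ₋₂ (with p₋₁=1, p₋₂=0, q₋₁=0, q₋₂=1):
  k=0: a=1, p=1, q=1
  k=1: a=3, p=4, q=3
  k=2: a=3, p=13, q=10

13/10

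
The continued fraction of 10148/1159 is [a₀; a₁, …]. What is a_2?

10148 = 8·1159 + 876   →  a_0 = 8
1159 = 1·876 + 283   →  a_1 = 1
876 = 3·283 + 27   →  a_2 = 3

3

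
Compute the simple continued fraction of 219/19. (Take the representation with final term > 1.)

[11; 1, 1, 9]

219 = 11*19 + 10
19 = 1*10 + 9
10 = 1*9 + 1
9 = 9*1 + 0  (stop)
So 219/19 = [11; 1, 1, 9].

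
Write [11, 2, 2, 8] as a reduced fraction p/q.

479/42

Fold from the inside: start with 8/1.
  2 + 1/8 = 17/8
  2 + 8/17 = 42/17
  11 + 17/42 = 479/42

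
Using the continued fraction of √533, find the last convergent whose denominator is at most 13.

277/12

√533 = [23; 11, 1, 1, 11, 46, …] (period length 5).
Convergents:
  p_0/q_0 = 23/1
  p_1/q_1 = 254/11
  p_2/q_2 = 277/12
  p_3/q_3 = 531/23
q_2 = 12 ≤ 13 < 23 = q_3, so the answer is 277/12.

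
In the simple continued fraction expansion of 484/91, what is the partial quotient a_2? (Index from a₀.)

7

484 = 5·91 + 29   →  a_0 = 5
91 = 3·29 + 4   →  a_1 = 3
29 = 7·4 + 1   →  a_2 = 7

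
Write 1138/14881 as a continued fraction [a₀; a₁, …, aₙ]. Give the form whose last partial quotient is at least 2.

1138 = 0·14881 + 1138
14881 = 13·1138 + 87
1138 = 13·87 + 7
87 = 12·7 + 3
7 = 2·3 + 1
3 = 3·1 + 0  (stop)
So 1138/14881 = [0; 13, 13, 12, 2, 3].

[0; 13, 13, 12, 2, 3]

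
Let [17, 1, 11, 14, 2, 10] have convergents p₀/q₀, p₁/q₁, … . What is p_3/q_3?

Using pₖ = aₖpₖ₋₁ + pₖ₋₂, qₖ = aₖqₖ₋₁ + qₖ₋₂ (with p₋₁=1, p₋₂=0, q₋₁=0, q₋₂=1):
  k=0: a=17, p=17, q=1
  k=1: a=1, p=18, q=1
  k=2: a=11, p=215, q=12
  k=3: a=14, p=3028, q=169

3028/169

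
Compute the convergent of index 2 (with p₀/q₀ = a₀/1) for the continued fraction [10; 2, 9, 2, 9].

199/19

Using pₖ = aₖpₖ₋₁ + pₖ₋₂, qₖ = aₖqₖ₋₁ + qₖ₋₂ (with p₋₁=1, p₋₂=0, q₋₁=0, q₋₂=1):
  k=0: a=10, p=10, q=1
  k=1: a=2, p=21, q=2
  k=2: a=9, p=199, q=19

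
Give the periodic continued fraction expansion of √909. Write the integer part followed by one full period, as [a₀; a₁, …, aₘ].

[30; 6, 1, 2, 6, 2, 1, 6, 60]

a₀ = ⌊√909⌋ = 30.
With m₀=0, d₀=1 and mₖ₊₁ = dₖaₖ − mₖ, dₖ₊₁ = (n − mₖ₊₁²)/dₖ, aₖ₊₁ = ⌊(a₀+mₖ₊₁)/dₖ₊₁⌋:
  k=1: m=30, d=9, a=6
  k=2: m=24, d=37, a=1
  k=3: m=13, d=20, a=2
  k=4: m=27, d=9, a=6
  k=5: m=27, d=20, a=2
  k=6: m=13, d=37, a=1
  k=7: m=24, d=9, a=6
  k=8: m=30, d=1, a=60
d=1 and a=2a₀=60 at k=8, so the next step gives (m, d) = (30, 9) again — its k=1 value — and the period has length 8.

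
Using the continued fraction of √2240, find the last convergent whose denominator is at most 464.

10081/213

√2240 = [47; 3, 23, 3, 94, …] (period length 4).
Convergents:
  p_0/q_0 = 47/1
  p_1/q_1 = 142/3
  p_2/q_2 = 3313/70
  p_3/q_3 = 10081/213
  p_4/q_4 = 950927/20092
q_3 = 213 ≤ 464 < 20092 = q_4, so the answer is 10081/213.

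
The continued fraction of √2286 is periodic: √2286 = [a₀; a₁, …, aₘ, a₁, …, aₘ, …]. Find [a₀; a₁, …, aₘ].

[47; 1, 4, 3, 10, 3, 4, 1, 94]

a₀ = ⌊√2286⌋ = 47.
With m₀=0, d₀=1 and mₖ₊₁ = dₖaₖ − mₖ, dₖ₊₁ = (n − mₖ₊₁²)/dₖ, aₖ₊₁ = ⌊(a₀+mₖ₊₁)/dₖ₊₁⌋:
  k=1: m=47, d=77, a=1
  k=2: m=30, d=18, a=4
  k=3: m=42, d=29, a=3
  k=4: m=45, d=9, a=10
  k=5: m=45, d=29, a=3
  k=6: m=42, d=18, a=4
  k=7: m=30, d=77, a=1
  k=8: m=47, d=1, a=94
d=1 and a=2a₀=94 at k=8, so the next step gives (m, d) = (47, 77) again — its k=1 value — and the period has length 8.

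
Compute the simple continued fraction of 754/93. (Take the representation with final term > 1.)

[8; 9, 3, 3]

754 = 8*93 + 10
93 = 9*10 + 3
10 = 3*3 + 1
3 = 3*1 + 0  (stop)
So 754/93 = [8; 9, 3, 3].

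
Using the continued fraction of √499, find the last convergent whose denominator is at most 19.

67/3

√499 = [22; 2, 1, 21, 1, 2, 44, …] (period length 6).
Convergents:
  p_0/q_0 = 22/1
  p_1/q_1 = 45/2
  p_2/q_2 = 67/3
  p_3/q_3 = 1452/65
q_2 = 3 ≤ 19 < 65 = q_3, so the answer is 67/3.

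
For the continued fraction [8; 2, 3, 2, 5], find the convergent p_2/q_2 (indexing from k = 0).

Using pₖ = aₖpₖ₋₁ + pₖ₋₂, qₖ = aₖqₖ₋₁ + qₖ₋₂ (with p₋₁=1, p₋₂=0, q₋₁=0, q₋₂=1):
  k=0: a=8, p=8, q=1
  k=1: a=2, p=17, q=2
  k=2: a=3, p=59, q=7

59/7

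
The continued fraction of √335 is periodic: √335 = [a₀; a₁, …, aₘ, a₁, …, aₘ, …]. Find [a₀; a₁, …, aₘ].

[18; 3, 3, 3, 36]

a₀ = ⌊√335⌋ = 18.
With m₀=0, d₀=1 and mₖ₊₁ = dₖaₖ − mₖ, dₖ₊₁ = (n − mₖ₊₁²)/dₖ, aₖ₊₁ = ⌊(a₀+mₖ₊₁)/dₖ₊₁⌋:
  k=1: m=18, d=11, a=3
  k=2: m=15, d=10, a=3
  k=3: m=15, d=11, a=3
  k=4: m=18, d=1, a=36
d=1 and a=2a₀=36 at k=4, so the next step gives (m, d) = (18, 11) again — its k=1 value — and the period has length 4.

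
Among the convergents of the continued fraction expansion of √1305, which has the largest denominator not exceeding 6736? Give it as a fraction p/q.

√1305 = [36; 8, 72, …] (period length 2).
Convergents:
  p_0/q_0 = 36/1
  p_1/q_1 = 289/8
  p_2/q_2 = 20844/577
  p_3/q_3 = 167041/4624
  p_4/q_4 = 12047796/333505
q_3 = 4624 ≤ 6736 < 333505 = q_4, so the answer is 167041/4624.

167041/4624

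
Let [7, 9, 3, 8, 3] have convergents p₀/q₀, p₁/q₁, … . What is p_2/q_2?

Using pₖ = aₖpₖ₋₁ + pₖ₋₂, qₖ = aₖqₖ₋₁ + qₖ₋₂ (with p₋₁=1, p₋₂=0, q₋₁=0, q₋₂=1):
  k=0: a=7, p=7, q=1
  k=1: a=9, p=64, q=9
  k=2: a=3, p=199, q=28

199/28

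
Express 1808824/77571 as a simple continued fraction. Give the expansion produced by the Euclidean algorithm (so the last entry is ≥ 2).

[23; 3, 7, 17, 15, 1, 3, 3]

1808824 = 23·77571 + 24691
77571 = 3·24691 + 3498
24691 = 7·3498 + 205
3498 = 17·205 + 13
205 = 15·13 + 10
13 = 1·10 + 3
10 = 3·3 + 1
3 = 3·1 + 0  (stop)
So 1808824/77571 = [23; 3, 7, 17, 15, 1, 3, 3].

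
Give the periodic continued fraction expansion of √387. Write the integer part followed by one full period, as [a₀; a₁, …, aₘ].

[19; 1, 2, 19, 2, 1, 38]

a₀ = ⌊√387⌋ = 19.
With m₀=0, d₀=1 and mₖ₊₁ = dₖaₖ − mₖ, dₖ₊₁ = (n − mₖ₊₁²)/dₖ, aₖ₊₁ = ⌊(a₀+mₖ₊₁)/dₖ₊₁⌋:
  k=1: m=19, d=26, a=1
  k=2: m=7, d=13, a=2
  k=3: m=19, d=2, a=19
  k=4: m=19, d=13, a=2
  k=5: m=7, d=26, a=1
  k=6: m=19, d=1, a=38
d=1 and a=2a₀=38 at k=6, so the next step gives (m, d) = (19, 26) again — its k=1 value — and the period has length 6.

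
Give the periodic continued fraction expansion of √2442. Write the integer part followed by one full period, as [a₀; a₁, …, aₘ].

a₀ = ⌊√2442⌋ = 49.
With m₀=0, d₀=1 and mₖ₊₁ = dₖaₖ − mₖ, dₖ₊₁ = (n − mₖ₊₁²)/dₖ, aₖ₊₁ = ⌊(a₀+mₖ₊₁)/dₖ₊₁⌋:
  k=1: m=49, d=41, a=2
  k=2: m=33, d=33, a=2
  k=3: m=33, d=41, a=2
  k=4: m=49, d=1, a=98
d=1 and a=2a₀=98 at k=4, so the next step gives (m, d) = (49, 41) again — its k=1 value — and the period has length 4.

[49; 2, 2, 2, 98]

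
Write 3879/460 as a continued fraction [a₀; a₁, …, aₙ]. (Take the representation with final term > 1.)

[8; 2, 3, 4, 1, 3, 3]

3879 = 8·460 + 199
460 = 2·199 + 62
199 = 3·62 + 13
62 = 4·13 + 10
13 = 1·10 + 3
10 = 3·3 + 1
3 = 3·1 + 0  (stop)
So 3879/460 = [8; 2, 3, 4, 1, 3, 3].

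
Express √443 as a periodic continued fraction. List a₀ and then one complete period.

[21; 21, 42]

a₀ = ⌊√443⌋ = 21.
With m₀=0, d₀=1 and mₖ₊₁ = dₖaₖ − mₖ, dₖ₊₁ = (n − mₖ₊₁²)/dₖ, aₖ₊₁ = ⌊(a₀+mₖ₊₁)/dₖ₊₁⌋:
  k=1: m=21, d=2, a=21
  k=2: m=21, d=1, a=42
d=1 and a=2a₀=42 at k=2, so the next step gives (m, d) = (21, 2) again — its k=1 value — and the period has length 2.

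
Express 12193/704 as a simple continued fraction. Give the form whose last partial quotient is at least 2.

12193 = 17*704 + 225
704 = 3*225 + 29
225 = 7*29 + 22
29 = 1*22 + 7
22 = 3*7 + 1
7 = 7*1 + 0  (stop)
So 12193/704 = [17; 3, 7, 1, 3, 7].

[17; 3, 7, 1, 3, 7]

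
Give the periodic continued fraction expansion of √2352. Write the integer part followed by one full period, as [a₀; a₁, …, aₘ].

[48; 2, 96]

a₀ = ⌊√2352⌋ = 48.
With m₀=0, d₀=1 and mₖ₊₁ = dₖaₖ − mₖ, dₖ₊₁ = (n − mₖ₊₁²)/dₖ, aₖ₊₁ = ⌊(a₀+mₖ₊₁)/dₖ₊₁⌋:
  k=1: m=48, d=48, a=2
  k=2: m=48, d=1, a=96
d=1 and a=2a₀=96 at k=2, so the next step gives (m, d) = (48, 48) again — its k=1 value — and the period has length 2.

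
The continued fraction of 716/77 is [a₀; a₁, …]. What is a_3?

716 = 9·77 + 23   →  a_0 = 9
77 = 3·23 + 8   →  a_1 = 3
23 = 2·8 + 7   →  a_2 = 2
8 = 1·7 + 1   →  a_3 = 1

1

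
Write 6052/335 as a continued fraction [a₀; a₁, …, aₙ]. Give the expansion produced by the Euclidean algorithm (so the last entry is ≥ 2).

[18; 15, 4, 2, 2]

6052 = 18*335 + 22
335 = 15*22 + 5
22 = 4*5 + 2
5 = 2*2 + 1
2 = 2*1 + 0  (stop)
So 6052/335 = [18; 15, 4, 2, 2].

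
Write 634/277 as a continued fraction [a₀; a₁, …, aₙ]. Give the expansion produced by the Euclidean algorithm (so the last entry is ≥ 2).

634 = 2·277 + 80
277 = 3·80 + 37
80 = 2·37 + 6
37 = 6·6 + 1
6 = 6·1 + 0  (stop)
So 634/277 = [2; 3, 2, 6, 6].

[2; 3, 2, 6, 6]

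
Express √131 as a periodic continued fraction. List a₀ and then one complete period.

[11; 2, 4, 11, 4, 2, 22]

a₀ = ⌊√131⌋ = 11.
With m₀=0, d₀=1 and mₖ₊₁ = dₖaₖ − mₖ, dₖ₊₁ = (n − mₖ₊₁²)/dₖ, aₖ₊₁ = ⌊(a₀+mₖ₊₁)/dₖ₊₁⌋:
  k=1: m=11, d=10, a=2
  k=2: m=9, d=5, a=4
  k=3: m=11, d=2, a=11
  k=4: m=11, d=5, a=4
  k=5: m=9, d=10, a=2
  k=6: m=11, d=1, a=22
d=1 and a=2a₀=22 at k=6, so the next step gives (m, d) = (11, 10) again — its k=1 value — and the period has length 6.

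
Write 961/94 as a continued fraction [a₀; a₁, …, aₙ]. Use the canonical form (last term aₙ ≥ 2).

961 = 10·94 + 21
94 = 4·21 + 10
21 = 2·10 + 1
10 = 10·1 + 0  (stop)
So 961/94 = [10; 4, 2, 10].

[10; 4, 2, 10]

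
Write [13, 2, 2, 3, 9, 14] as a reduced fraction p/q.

29894/2229

Using pₖ = aₖpₖ₋₁ + pₖ₋₂ and qₖ = aₖqₖ₋₁ + qₖ₋₂:
  k=0: a=13, p=13, q=1
  k=1: a=2, p=27, q=2
  k=2: a=2, p=67, q=5
  k=3: a=3, p=228, q=17
  k=4: a=9, p=2119, q=158
  k=5: a=14, p=29894, q=2229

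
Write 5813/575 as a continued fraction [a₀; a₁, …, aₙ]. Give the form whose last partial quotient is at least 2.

[10; 9, 7, 1, 7]

5813 = 10·575 + 63
575 = 9·63 + 8
63 = 7·8 + 7
8 = 1·7 + 1
7 = 7·1 + 0  (stop)
So 5813/575 = [10; 9, 7, 1, 7].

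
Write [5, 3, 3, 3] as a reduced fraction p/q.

175/33

Using pₖ = aₖpₖ₋₁ + pₖ₋₂ and qₖ = aₖqₖ₋₁ + qₖ₋₂:
  k=0: a=5, p=5, q=1
  k=1: a=3, p=16, q=3
  k=2: a=3, p=53, q=10
  k=3: a=3, p=175, q=33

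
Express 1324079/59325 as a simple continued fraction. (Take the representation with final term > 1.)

[22; 3, 7, 2, 5, 2, 17, 6]

1324079 = 22*59325 + 18929
59325 = 3*18929 + 2538
18929 = 7*2538 + 1163
2538 = 2*1163 + 212
1163 = 5*212 + 103
212 = 2*103 + 6
103 = 17*6 + 1
6 = 6*1 + 0  (stop)
So 1324079/59325 = [22; 3, 7, 2, 5, 2, 17, 6].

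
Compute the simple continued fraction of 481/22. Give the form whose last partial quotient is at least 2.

481 = 21·22 + 19
22 = 1·19 + 3
19 = 6·3 + 1
3 = 3·1 + 0  (stop)
So 481/22 = [21; 1, 6, 3].

[21; 1, 6, 3]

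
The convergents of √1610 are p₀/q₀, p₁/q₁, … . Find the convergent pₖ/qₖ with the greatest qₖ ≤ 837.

25720/641

√1610 = [40; 8, 80, …] (period length 2).
Convergents:
  p_0/q_0 = 40/1
  p_1/q_1 = 321/8
  p_2/q_2 = 25720/641
  p_3/q_3 = 206081/5136
q_2 = 641 ≤ 837 < 5136 = q_3, so the answer is 25720/641.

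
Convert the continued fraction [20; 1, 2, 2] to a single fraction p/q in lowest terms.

145/7

Fold from the inside: start with 2/1.
  2 + 1/2 = 5/2
  1 + 2/5 = 7/5
  20 + 5/7 = 145/7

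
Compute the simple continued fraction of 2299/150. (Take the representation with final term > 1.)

[15; 3, 16, 3]

2299 = 15*150 + 49
150 = 3*49 + 3
49 = 16*3 + 1
3 = 3*1 + 0  (stop)
So 2299/150 = [15; 3, 16, 3].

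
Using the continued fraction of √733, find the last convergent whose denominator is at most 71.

√733 = [27; 13, 1, 1, 13, 54, …] (period length 5).
Convergents:
  p_0/q_0 = 27/1
  p_1/q_1 = 352/13
  p_2/q_2 = 379/14
  p_3/q_3 = 731/27
  p_4/q_4 = 9882/365
q_3 = 27 ≤ 71 < 365 = q_4, so the answer is 731/27.

731/27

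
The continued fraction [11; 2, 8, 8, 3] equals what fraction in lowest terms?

Fold from the inside: start with 3/1.
  8 + 1/3 = 25/3
  8 + 3/25 = 203/25
  2 + 25/203 = 431/203
  11 + 203/431 = 4944/431

4944/431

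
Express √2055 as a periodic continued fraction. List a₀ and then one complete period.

[45; 3, 90]

a₀ = ⌊√2055⌋ = 45.
With m₀=0, d₀=1 and mₖ₊₁ = dₖaₖ − mₖ, dₖ₊₁ = (n − mₖ₊₁²)/dₖ, aₖ₊₁ = ⌊(a₀+mₖ₊₁)/dₖ₊₁⌋:
  k=1: m=45, d=30, a=3
  k=2: m=45, d=1, a=90
d=1 and a=2a₀=90 at k=2, so the next step gives (m, d) = (45, 30) again — its k=1 value — and the period has length 2.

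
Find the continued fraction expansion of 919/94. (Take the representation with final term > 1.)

919 = 9×94 + 73
94 = 1×73 + 21
73 = 3×21 + 10
21 = 2×10 + 1
10 = 10×1 + 0  (stop)
So 919/94 = [9; 1, 3, 2, 10].

[9; 1, 3, 2, 10]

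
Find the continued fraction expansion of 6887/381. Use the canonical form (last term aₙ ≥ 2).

[18; 13, 7, 4]

6887 = 18*381 + 29
381 = 13*29 + 4
29 = 7*4 + 1
4 = 4*1 + 0  (stop)
So 6887/381 = [18; 13, 7, 4].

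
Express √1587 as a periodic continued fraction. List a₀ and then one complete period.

[39; 1, 5, 7, 13, 7, 5, 1, 78]

a₀ = ⌊√1587⌋ = 39.
With m₀=0, d₀=1 and mₖ₊₁ = dₖaₖ − mₖ, dₖ₊₁ = (n − mₖ₊₁²)/dₖ, aₖ₊₁ = ⌊(a₀+mₖ₊₁)/dₖ₊₁⌋:
  k=1: m=39, d=66, a=1
  k=2: m=27, d=13, a=5
  k=3: m=38, d=11, a=7
  k=4: m=39, d=6, a=13
  k=5: m=39, d=11, a=7
  k=6: m=38, d=13, a=5
  k=7: m=27, d=66, a=1
  k=8: m=39, d=1, a=78
d=1 and a=2a₀=78 at k=8, so the next step gives (m, d) = (39, 66) again — its k=1 value — and the period has length 8.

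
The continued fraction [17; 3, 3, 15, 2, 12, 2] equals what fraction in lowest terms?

141969/8206

Using pₖ = aₖpₖ₋₁ + pₖ₋₂ and qₖ = aₖqₖ₋₁ + qₖ₋₂:
  k=0: a=17, p=17, q=1
  k=1: a=3, p=52, q=3
  k=2: a=3, p=173, q=10
  k=3: a=15, p=2647, q=153
  k=4: a=2, p=5467, q=316
  k=5: a=12, p=68251, q=3945
  k=6: a=2, p=141969, q=8206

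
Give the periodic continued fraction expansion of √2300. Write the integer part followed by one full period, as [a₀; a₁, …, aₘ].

a₀ = ⌊√2300⌋ = 47.
With m₀=0, d₀=1 and mₖ₊₁ = dₖaₖ − mₖ, dₖ₊₁ = (n − mₖ₊₁²)/dₖ, aₖ₊₁ = ⌊(a₀+mₖ₊₁)/dₖ₊₁⌋:
  k=1: m=47, d=91, a=1
  k=2: m=44, d=4, a=22
  k=3: m=44, d=91, a=1
  k=4: m=47, d=1, a=94
d=1 and a=2a₀=94 at k=4, so the next step gives (m, d) = (47, 91) again — its k=1 value — and the period has length 4.

[47; 1, 22, 1, 94]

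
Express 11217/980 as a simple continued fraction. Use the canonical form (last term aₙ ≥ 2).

11217 = 11·980 + 437
980 = 2·437 + 106
437 = 4·106 + 13
106 = 8·13 + 2
13 = 6·2 + 1
2 = 2·1 + 0  (stop)
So 11217/980 = [11; 2, 4, 8, 6, 2].

[11; 2, 4, 8, 6, 2]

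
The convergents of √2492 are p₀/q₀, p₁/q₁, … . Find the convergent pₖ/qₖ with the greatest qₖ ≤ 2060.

62350/1249

√2492 = [49; 1, 11, 2, 24, 2, 11, 1, 98, …] (period length 8).
Convergents:
  p_0/q_0 = 49/1
  p_1/q_1 = 50/1
  p_2/q_2 = 599/12
  p_3/q_3 = 1248/25
  p_4/q_4 = 30551/612
  p_5/q_5 = 62350/1249
  p_6/q_6 = 716401/14351
q_5 = 1249 ≤ 2060 < 14351 = q_6, so the answer is 62350/1249.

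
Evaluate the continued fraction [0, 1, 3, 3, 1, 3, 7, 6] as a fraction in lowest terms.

2185/2854

Using pₖ = aₖpₖ₋₁ + pₖ₋₂ and qₖ = aₖqₖ₋₁ + qₖ₋₂:
  k=0: a=0, p=0, q=1
  k=1: a=1, p=1, q=1
  k=2: a=3, p=3, q=4
  k=3: a=3, p=10, q=13
  k=4: a=1, p=13, q=17
  k=5: a=3, p=49, q=64
  k=6: a=7, p=356, q=465
  k=7: a=6, p=2185, q=2854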